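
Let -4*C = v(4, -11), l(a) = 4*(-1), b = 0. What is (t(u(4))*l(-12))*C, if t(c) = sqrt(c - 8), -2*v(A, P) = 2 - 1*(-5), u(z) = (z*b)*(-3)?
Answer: -7*I*sqrt(2) ≈ -9.8995*I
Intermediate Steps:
l(a) = -4
u(z) = 0 (u(z) = (z*0)*(-3) = 0*(-3) = 0)
v(A, P) = -7/2 (v(A, P) = -(2 - 1*(-5))/2 = -(2 + 5)/2 = -1/2*7 = -7/2)
C = 7/8 (C = -1/4*(-7/2) = 7/8 ≈ 0.87500)
t(c) = sqrt(-8 + c)
(t(u(4))*l(-12))*C = (sqrt(-8 + 0)*(-4))*(7/8) = (sqrt(-8)*(-4))*(7/8) = ((2*I*sqrt(2))*(-4))*(7/8) = -8*I*sqrt(2)*(7/8) = -7*I*sqrt(2)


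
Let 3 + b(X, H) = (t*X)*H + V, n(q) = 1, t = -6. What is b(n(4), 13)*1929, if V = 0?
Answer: -156249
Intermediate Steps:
b(X, H) = -3 - 6*H*X (b(X, H) = -3 + ((-6*X)*H + 0) = -3 + (-6*H*X + 0) = -3 - 6*H*X)
b(n(4), 13)*1929 = (-3 - 6*13*1)*1929 = (-3 - 78)*1929 = -81*1929 = -156249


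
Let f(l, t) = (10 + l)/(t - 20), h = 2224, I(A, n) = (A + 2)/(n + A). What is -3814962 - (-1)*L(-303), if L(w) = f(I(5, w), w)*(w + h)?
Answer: -21600650793/5662 ≈ -3.8150e+6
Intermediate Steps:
I(A, n) = (2 + A)/(A + n)
f(l, t) = (10 + l)/(-20 + t)
L(w) = (10 + 7/(5 + w))*(2224 + w)/(-20 + w) (L(w) = ((10 + (2 + 5)/(5 + w))/(-20 + w))*(w + 2224) = ((10 + 7/(5 + w))/(-20 + w))*(2224 + w) = (10 + 7/(5 + w))*(2224 + w)/(-20 + w))
-3814962 - (-1)*L(-303) = -3814962 - (-1)*(57 + 10*(-303))*(2224 - 303)/((-20 - 303)*(5 - 303)) = -3814962 - (-1)*(57 - 3030)*1921/(-323*(-298)) = -3814962 - (-1)*(-1/323*(-1/298)*(-2973)*1921) = -3814962 - (-1)*(-335949)/5662 = -3814962 - 1*335949/5662 = -3814962 - 335949/5662 = -21600650793/5662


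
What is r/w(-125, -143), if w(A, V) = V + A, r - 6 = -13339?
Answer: 199/4 ≈ 49.750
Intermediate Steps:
r = -13333 (r = 6 - 13339 = -13333)
w(A, V) = A + V
r/w(-125, -143) = -13333/(-125 - 143) = -13333/(-268) = -13333*(-1/268) = 199/4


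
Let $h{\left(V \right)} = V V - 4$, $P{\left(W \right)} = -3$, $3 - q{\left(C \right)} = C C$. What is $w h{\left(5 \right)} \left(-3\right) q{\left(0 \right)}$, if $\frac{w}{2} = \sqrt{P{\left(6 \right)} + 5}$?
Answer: $- 378 \sqrt{2} \approx -534.57$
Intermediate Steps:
$q{\left(C \right)} = 3 - C^{2}$ ($q{\left(C \right)} = 3 - C C = 3 - C^{2}$)
$h{\left(V \right)} = -4 + V^{2}$ ($h{\left(V \right)} = V^{2} - 4 = -4 + V^{2}$)
$w = 2 \sqrt{2}$ ($w = 2 \sqrt{-3 + 5} = 2 \sqrt{2} \approx 2.8284$)
$w h{\left(5 \right)} \left(-3\right) q{\left(0 \right)} = 2 \sqrt{2} \left(-4 + 5^{2}\right) \left(-3\right) \left(3 - 0^{2}\right) = 2 \sqrt{2} \left(-4 + 25\right) \left(-3\right) \left(3 - 0\right) = 2 \sqrt{2} \cdot 21 \left(-3\right) \left(3 + 0\right) = 2 \sqrt{2} \left(\left(-63\right) 3\right) = 2 \sqrt{2} \left(-189\right) = - 378 \sqrt{2}$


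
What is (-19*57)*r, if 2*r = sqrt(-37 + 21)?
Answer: -2166*I ≈ -2166.0*I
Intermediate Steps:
r = 2*I (r = sqrt(-37 + 21)/2 = sqrt(-16)/2 = (4*I)/2 = 2*I ≈ 2.0*I)
(-19*57)*r = (-19*57)*(2*I) = -2166*I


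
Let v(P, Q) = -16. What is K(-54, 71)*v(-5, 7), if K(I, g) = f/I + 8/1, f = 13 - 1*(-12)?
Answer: -3256/27 ≈ -120.59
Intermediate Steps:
f = 25 (f = 13 + 12 = 25)
K(I, g) = 8 + 25/I (K(I, g) = 25/I + 8/1 = 25/I + 8*1 = 25/I + 8 = 8 + 25/I)
K(-54, 71)*v(-5, 7) = (8 + 25/(-54))*(-16) = (8 + 25*(-1/54))*(-16) = (8 - 25/54)*(-16) = (407/54)*(-16) = -3256/27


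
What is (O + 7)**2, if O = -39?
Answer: 1024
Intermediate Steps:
(O + 7)**2 = (-39 + 7)**2 = (-32)**2 = 1024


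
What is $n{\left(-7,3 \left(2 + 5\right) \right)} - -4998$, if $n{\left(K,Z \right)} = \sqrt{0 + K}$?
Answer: $4998 + i \sqrt{7} \approx 4998.0 + 2.6458 i$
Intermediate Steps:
$n{\left(K,Z \right)} = \sqrt{K}$
$n{\left(-7,3 \left(2 + 5\right) \right)} - -4998 = \sqrt{-7} - -4998 = i \sqrt{7} + 4998 = 4998 + i \sqrt{7}$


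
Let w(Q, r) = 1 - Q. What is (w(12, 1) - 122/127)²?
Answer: 2307361/16129 ≈ 143.06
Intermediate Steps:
(w(12, 1) - 122/127)² = ((1 - 1*12) - 122/127)² = ((1 - 12) - 122*1/127)² = (-11 - 122/127)² = (-1519/127)² = 2307361/16129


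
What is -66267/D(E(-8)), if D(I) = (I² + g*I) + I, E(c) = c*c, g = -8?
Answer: -22089/1216 ≈ -18.165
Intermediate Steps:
E(c) = c²
D(I) = I² - 7*I (D(I) = (I² - 8*I) + I = I² - 7*I)
-66267/D(E(-8)) = -66267*1/(64*(-7 + (-8)²)) = -66267*1/(64*(-7 + 64)) = -66267/(64*57) = -66267/3648 = -66267*1/3648 = -22089/1216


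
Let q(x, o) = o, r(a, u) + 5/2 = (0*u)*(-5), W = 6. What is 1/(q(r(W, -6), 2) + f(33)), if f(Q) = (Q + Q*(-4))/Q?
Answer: -1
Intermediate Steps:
f(Q) = -3 (f(Q) = (Q - 4*Q)/Q = (-3*Q)/Q = -3)
r(a, u) = -5/2 (r(a, u) = -5/2 + (0*u)*(-5) = -5/2 + 0*(-5) = -5/2 + 0 = -5/2)
1/(q(r(W, -6), 2) + f(33)) = 1/(2 - 3) = 1/(-1) = -1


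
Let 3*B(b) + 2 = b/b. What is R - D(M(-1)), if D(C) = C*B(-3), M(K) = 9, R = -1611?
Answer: -1608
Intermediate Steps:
B(b) = -⅓ (B(b) = -⅔ + (b/b)/3 = -⅔ + (⅓)*1 = -⅔ + ⅓ = -⅓)
D(C) = -C/3 (D(C) = C*(-⅓) = -C/3)
R - D(M(-1)) = -1611 - (-1)*9/3 = -1611 - 1*(-3) = -1611 + 3 = -1608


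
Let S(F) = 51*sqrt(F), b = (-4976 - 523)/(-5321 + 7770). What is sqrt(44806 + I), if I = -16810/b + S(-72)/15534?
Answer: sqrt(130853414692356356 + 49292931519*I*sqrt(2))/1581879 ≈ 228.68 + 6.0912e-5*I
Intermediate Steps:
b = -5499/2449 ≈ -2.2454
I = 41167690/5499 + 17*I*sqrt(2)/863 (I = -16810/(-5499/2449) + (51*sqrt(-72))/15534 = -16810*(-2449/5499) + (51*(6*I*sqrt(2)))*(1/15534) = 41167690/5499 + (306*I*sqrt(2))*(1/15534) = 41167690/5499 + 17*I*sqrt(2)/863 ≈ 7486.4 + 0.027858*I)
sqrt(44806 + I) = sqrt(44806 + (41167690/5499 + 17*I*sqrt(2)/863)) = sqrt(287555884/5499 + 17*I*sqrt(2)/863)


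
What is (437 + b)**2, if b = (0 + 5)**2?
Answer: 213444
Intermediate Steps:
b = 25 (b = 5**2 = 25)
(437 + b)**2 = (437 + 25)**2 = 462**2 = 213444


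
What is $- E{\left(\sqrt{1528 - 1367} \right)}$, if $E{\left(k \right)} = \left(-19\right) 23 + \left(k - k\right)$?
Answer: $437$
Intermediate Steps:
$E{\left(k \right)} = -437$ ($E{\left(k \right)} = -437 + 0 = -437$)
$- E{\left(\sqrt{1528 - 1367} \right)} = \left(-1\right) \left(-437\right) = 437$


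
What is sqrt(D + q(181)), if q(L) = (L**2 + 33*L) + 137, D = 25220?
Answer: sqrt(64091) ≈ 253.16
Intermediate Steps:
q(L) = 137 + L**2 + 33*L
sqrt(D + q(181)) = sqrt(25220 + (137 + 181**2 + 33*181)) = sqrt(25220 + (137 + 32761 + 5973)) = sqrt(25220 + 38871) = sqrt(64091)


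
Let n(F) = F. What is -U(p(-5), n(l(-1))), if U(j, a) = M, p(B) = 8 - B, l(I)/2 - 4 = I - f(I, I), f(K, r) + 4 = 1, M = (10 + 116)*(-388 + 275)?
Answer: 14238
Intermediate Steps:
M = -14238 (M = 126*(-113) = -14238)
f(K, r) = -3 (f(K, r) = -4 + 1 = -3)
l(I) = 14 + 2*I (l(I) = 8 + 2*(I - 1*(-3)) = 8 + 2*(I + 3) = 8 + 2*(3 + I) = 8 + (6 + 2*I) = 14 + 2*I)
U(j, a) = -14238
-U(p(-5), n(l(-1))) = -1*(-14238) = 14238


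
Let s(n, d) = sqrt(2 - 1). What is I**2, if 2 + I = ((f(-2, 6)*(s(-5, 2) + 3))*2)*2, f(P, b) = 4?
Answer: 3844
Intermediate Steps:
s(n, d) = 1 (s(n, d) = sqrt(1) = 1)
I = 62 (I = -2 + ((4*(1 + 3))*2)*2 = -2 + ((4*4)*2)*2 = -2 + (16*2)*2 = -2 + 32*2 = -2 + 64 = 62)
I**2 = 62**2 = 3844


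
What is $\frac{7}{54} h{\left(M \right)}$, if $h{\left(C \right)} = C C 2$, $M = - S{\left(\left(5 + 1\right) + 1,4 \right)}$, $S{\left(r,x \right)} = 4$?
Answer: $\frac{112}{27} \approx 4.1481$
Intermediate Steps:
$M = -4$ ($M = \left(-1\right) 4 = -4$)
$h{\left(C \right)} = 2 C^{2}$ ($h{\left(C \right)} = C^{2} \cdot 2 = 2 C^{2}$)
$\frac{7}{54} h{\left(M \right)} = \frac{7}{54} \cdot 2 \left(-4\right)^{2} = 7 \cdot \frac{1}{54} \cdot 2 \cdot 16 = \frac{7}{54} \cdot 32 = \frac{112}{27}$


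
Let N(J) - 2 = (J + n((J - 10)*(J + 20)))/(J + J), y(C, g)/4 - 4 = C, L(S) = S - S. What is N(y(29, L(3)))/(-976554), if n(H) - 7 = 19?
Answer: -343/128905128 ≈ -2.6609e-6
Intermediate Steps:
n(H) = 26 (n(H) = 7 + 19 = 26)
L(S) = 0
y(C, g) = 16 + 4*C
N(J) = 2 + (26 + J)/(2*J) (N(J) = 2 + (J + 26)/(J + J) = 2 + (26 + J)/((2*J)) = 2 + (26 + J)*(1/(2*J)) = 2 + (26 + J)/(2*J))
N(y(29, L(3)))/(-976554) = (5/2 + 13/(16 + 4*29))/(-976554) = (5/2 + 13/(16 + 116))*(-1/976554) = (5/2 + 13/132)*(-1/976554) = (343/132)*(-1/976554) = -343/128905128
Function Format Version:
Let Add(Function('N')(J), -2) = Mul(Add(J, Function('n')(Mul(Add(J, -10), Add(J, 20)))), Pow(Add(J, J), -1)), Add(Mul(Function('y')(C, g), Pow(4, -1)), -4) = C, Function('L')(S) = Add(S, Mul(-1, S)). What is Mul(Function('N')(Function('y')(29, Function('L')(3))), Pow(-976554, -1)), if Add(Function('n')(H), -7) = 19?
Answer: Rational(-343, 128905128) ≈ -2.6609e-6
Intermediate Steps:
Function('n')(H) = 26 (Function('n')(H) = Add(7, 19) = 26)
Function('L')(S) = 0
Function('y')(C, g) = Add(16, Mul(4, C))
Function('N')(J) = Add(2, Mul(Rational(1, 2), Pow(J, -1), Add(26, J))) (Function('N')(J) = Add(2, Mul(Add(J, 26), Pow(Add(J, J), -1))) = Add(2, Mul(Add(26, J), Pow(Mul(2, J), -1))) = Add(2, Mul(Add(26, J), Mul(Rational(1, 2), Pow(J, -1)))) = Add(2, Mul(Rational(1, 2), Pow(J, -1), Add(26, J))))
Mul(Function('N')(Function('y')(29, Function('L')(3))), Pow(-976554, -1)) = Mul(Add(Rational(5, 2), Mul(13, Pow(Add(16, Mul(4, 29)), -1))), Pow(-976554, -1)) = Mul(Add(Rational(5, 2), Mul(13, Pow(Add(16, 116), -1))), Rational(-1, 976554)) = Mul(Add(Rational(5, 2), Mul(13, Pow(132, -1))), Rational(-1, 976554)) = Mul(Add(Rational(5, 2), Mul(13, Rational(1, 132))), Rational(-1, 976554)) = Mul(Add(Rational(5, 2), Rational(13, 132)), Rational(-1, 976554)) = Mul(Rational(343, 132), Rational(-1, 976554)) = Rational(-343, 128905128)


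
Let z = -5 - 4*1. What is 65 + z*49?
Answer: -376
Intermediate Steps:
z = -9 (z = -5 - 4 = -9)
65 + z*49 = 65 - 9*49 = 65 - 441 = -376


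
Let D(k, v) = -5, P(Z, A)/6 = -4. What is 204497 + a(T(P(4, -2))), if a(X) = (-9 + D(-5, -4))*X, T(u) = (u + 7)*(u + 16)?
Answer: 202593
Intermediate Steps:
P(Z, A) = -24 (P(Z, A) = 6*(-4) = -24)
T(u) = (7 + u)*(16 + u)
a(X) = -14*X (a(X) = (-9 - 5)*X = -14*X)
204497 + a(T(P(4, -2))) = 204497 - 14*(112 + (-24)**2 + 23*(-24)) = 204497 - 14*(112 + 576 - 552) = 204497 - 14*136 = 204497 - 1904 = 202593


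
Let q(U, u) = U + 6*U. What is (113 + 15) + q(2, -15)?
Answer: 142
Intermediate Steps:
q(U, u) = 7*U
(113 + 15) + q(2, -15) = (113 + 15) + 7*2 = 128 + 14 = 142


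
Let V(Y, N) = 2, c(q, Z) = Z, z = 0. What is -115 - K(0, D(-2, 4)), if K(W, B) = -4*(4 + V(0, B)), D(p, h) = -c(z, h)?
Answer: -91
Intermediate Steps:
D(p, h) = -h
K(W, B) = -24 (K(W, B) = -4*(4 + 2) = -4*6 = -24)
-115 - K(0, D(-2, 4)) = -115 - 1*(-24) = -115 + 24 = -91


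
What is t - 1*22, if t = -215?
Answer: -237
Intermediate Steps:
t - 1*22 = -215 - 1*22 = -215 - 22 = -237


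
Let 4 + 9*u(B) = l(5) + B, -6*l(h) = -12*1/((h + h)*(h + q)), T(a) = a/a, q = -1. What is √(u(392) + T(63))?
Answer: √39705/30 ≈ 6.6420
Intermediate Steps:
T(a) = 1
l(h) = 1/(h*(-1 + h)) (l(h) = -(-2)/((h - 1)*(h + h)) = -(-2)/((-1 + h)*(2*h)) = -(-2)/(2*h*(-1 + h)) = -(-2)*1/(2*h*(-1 + h)) = -(-1)/(h*(-1 + h)) = 1/(h*(-1 + h)))
u(B) = -79/180 + B/9 (u(B) = -4/9 + (1/(5*(-1 + 5)) + B)/9 = -4/9 + ((⅕)/4 + B)/9 = -4/9 + ((⅕)*(¼) + B)/9 = -4/9 + (1/20 + B)/9 = -4/9 + (1/180 + B/9) = -79/180 + B/9)
√(u(392) + T(63)) = √((-79/180 + (⅑)*392) + 1) = √((-79/180 + 392/9) + 1) = √(2587/60 + 1) = √(2647/60) = √39705/30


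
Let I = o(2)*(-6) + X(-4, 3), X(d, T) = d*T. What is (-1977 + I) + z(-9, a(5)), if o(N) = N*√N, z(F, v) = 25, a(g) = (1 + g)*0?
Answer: -1964 - 12*√2 ≈ -1981.0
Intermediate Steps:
a(g) = 0
X(d, T) = T*d
o(N) = N^(3/2)
I = -12 - 12*√2 (I = 2^(3/2)*(-6) + 3*(-4) = (2*√2)*(-6) - 12 = -12*√2 - 12 = -12 - 12*√2 ≈ -28.971)
(-1977 + I) + z(-9, a(5)) = (-1977 + (-12 - 12*√2)) + 25 = (-1989 - 12*√2) + 25 = -1964 - 12*√2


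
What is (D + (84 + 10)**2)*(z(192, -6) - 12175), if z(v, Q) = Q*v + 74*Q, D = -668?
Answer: -112481528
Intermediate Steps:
z(v, Q) = 74*Q + Q*v
(D + (84 + 10)**2)*(z(192, -6) - 12175) = (-668 + (84 + 10)**2)*(-6*(74 + 192) - 12175) = (-668 + 94**2)*(-6*266 - 12175) = (-668 + 8836)*(-1596 - 12175) = 8168*(-13771) = -112481528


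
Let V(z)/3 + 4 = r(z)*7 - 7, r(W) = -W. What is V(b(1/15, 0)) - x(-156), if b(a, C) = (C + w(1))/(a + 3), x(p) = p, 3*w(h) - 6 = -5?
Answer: 5553/46 ≈ 120.72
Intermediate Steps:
w(h) = ⅓ (w(h) = 2 + (⅓)*(-5) = 2 - 5/3 = ⅓)
b(a, C) = (⅓ + C)/(3 + a) (b(a, C) = (C + ⅓)/(a + 3) = (⅓ + C)/(3 + a))
V(z) = -33 - 21*z (V(z) = -12 + 3*(-z*7 - 7) = -12 + 3*(-7*z - 7) = -12 + 3*(-7 - 7*z) = -12 + (-21 - 21*z) = -33 - 21*z)
V(b(1/15, 0)) - x(-156) = (-33 - 21*(⅓ + 0)/(3 + 1/15)) - 1*(-156) = (-33 - 21/((3 + 1/15)*3)) + 156 = (-33 - 21/(46/15*3)) + 156 = (-33 - 315/(46*3)) + 156 = (-33 - 21*5/46) + 156 = (-33 - 105/46) + 156 = -1623/46 + 156 = 5553/46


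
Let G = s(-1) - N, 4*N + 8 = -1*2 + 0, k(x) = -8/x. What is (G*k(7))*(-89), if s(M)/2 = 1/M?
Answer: 356/7 ≈ 50.857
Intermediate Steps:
s(M) = 2/M
N = -5/2 (N = -2 + (-1*2 + 0)/4 = -2 + (-2 + 0)/4 = -2 + (¼)*(-2) = -2 - ½ = -5/2 ≈ -2.5000)
G = ½ (G = 2/(-1) - 1*(-5/2) = 2*(-1) + 5/2 = -2 + 5/2 = ½ ≈ 0.50000)
(G*k(7))*(-89) = ((-8/7)/2)*(-89) = ((-8*⅐)/2)*(-89) = ((½)*(-8/7))*(-89) = -4/7*(-89) = 356/7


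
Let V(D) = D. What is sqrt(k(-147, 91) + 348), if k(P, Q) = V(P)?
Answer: sqrt(201) ≈ 14.177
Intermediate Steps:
k(P, Q) = P
sqrt(k(-147, 91) + 348) = sqrt(-147 + 348) = sqrt(201)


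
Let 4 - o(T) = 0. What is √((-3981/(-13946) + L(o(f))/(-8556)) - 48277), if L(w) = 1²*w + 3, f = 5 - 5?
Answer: I*√42959439349418969943/29830494 ≈ 219.72*I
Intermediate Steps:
f = 0
o(T) = 4 (o(T) = 4 - 1*0 = 4 + 0 = 4)
L(w) = 3 + w (L(w) = 1*w + 3 = w + 3 = 3 + w)
√((-3981/(-13946) + L(o(f))/(-8556)) - 48277) = √((-3981/(-13946) + (3 + 4)/(-8556)) - 48277) = √((-3981*(-1/13946) + 7*(-1/8556)) - 48277) = √((3981/13946 - 7/8556) - 48277) = √(16981907/59660988 - 48277) = √(-2880236535769/59660988) = I*√42959439349418969943/29830494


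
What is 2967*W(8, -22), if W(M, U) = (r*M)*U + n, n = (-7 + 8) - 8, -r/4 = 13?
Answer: 27133215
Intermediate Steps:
r = -52 (r = -4*13 = -52)
n = -7 (n = 1 - 8 = -7)
W(M, U) = -7 - 52*M*U (W(M, U) = (-52*M)*U - 7 = -52*M*U - 7 = -7 - 52*M*U)
2967*W(8, -22) = 2967*(-7 - 52*8*(-22)) = 2967*(-7 + 9152) = 2967*9145 = 27133215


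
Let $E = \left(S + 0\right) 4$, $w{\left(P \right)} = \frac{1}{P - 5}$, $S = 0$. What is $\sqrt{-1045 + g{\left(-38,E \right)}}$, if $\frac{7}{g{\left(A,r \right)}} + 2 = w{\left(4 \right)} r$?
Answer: $\frac{3 i \sqrt{466}}{2} \approx 32.381 i$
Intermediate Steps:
$w{\left(P \right)} = \frac{1}{-5 + P}$
$E = 0$ ($E = \left(0 + 0\right) 4 = 0 \cdot 4 = 0$)
$g{\left(A,r \right)} = \frac{7}{-2 - r}$ ($g{\left(A,r \right)} = \frac{7}{-2 + \frac{r}{-5 + 4}} = \frac{7}{-2 + \frac{r}{-1}} = \frac{7}{-2 - r}$)
$\sqrt{-1045 + g{\left(-38,E \right)}} = \sqrt{-1045 + \frac{7}{-2 - 0}} = \sqrt{-1045 + \frac{7}{-2 + 0}} = \sqrt{-1045 + \frac{7}{-2}} = \sqrt{-1045 + 7 \left(- \frac{1}{2}\right)} = \sqrt{-1045 - \frac{7}{2}} = \sqrt{- \frac{2097}{2}} = \frac{3 i \sqrt{466}}{2}$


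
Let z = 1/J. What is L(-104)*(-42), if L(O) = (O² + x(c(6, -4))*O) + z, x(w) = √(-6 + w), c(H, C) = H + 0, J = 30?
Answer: -2271367/5 ≈ -4.5427e+5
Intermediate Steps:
c(H, C) = H
z = 1/30 ≈ 0.033333
L(O) = 1/30 + O² (L(O) = (O² + √(-6 + 6)*O) + 1/30 = (O² + √0*O) + 1/30 = (O² + 0*O) + 1/30 = (O² + 0) + 1/30 = O² + 1/30 = 1/30 + O²)
L(-104)*(-42) = (1/30 + (-104)²)*(-42) = (1/30 + 10816)*(-42) = (324481/30)*(-42) = -2271367/5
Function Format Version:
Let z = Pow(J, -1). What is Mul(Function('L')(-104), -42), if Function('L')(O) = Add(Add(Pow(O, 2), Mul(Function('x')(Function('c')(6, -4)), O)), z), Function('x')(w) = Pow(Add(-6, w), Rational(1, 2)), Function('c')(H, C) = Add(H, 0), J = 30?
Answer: Rational(-2271367, 5) ≈ -4.5427e+5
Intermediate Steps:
Function('c')(H, C) = H
z = Rational(1, 30) (z = Pow(30, -1) = Rational(1, 30) ≈ 0.033333)
Function('L')(O) = Add(Rational(1, 30), Pow(O, 2)) (Function('L')(O) = Add(Add(Pow(O, 2), Mul(Pow(Add(-6, 6), Rational(1, 2)), O)), Rational(1, 30)) = Add(Add(Pow(O, 2), Mul(Pow(0, Rational(1, 2)), O)), Rational(1, 30)) = Add(Add(Pow(O, 2), Mul(0, O)), Rational(1, 30)) = Add(Add(Pow(O, 2), 0), Rational(1, 30)) = Add(Pow(O, 2), Rational(1, 30)) = Add(Rational(1, 30), Pow(O, 2)))
Mul(Function('L')(-104), -42) = Mul(Add(Rational(1, 30), Pow(-104, 2)), -42) = Mul(Add(Rational(1, 30), 10816), -42) = Mul(Rational(324481, 30), -42) = Rational(-2271367, 5)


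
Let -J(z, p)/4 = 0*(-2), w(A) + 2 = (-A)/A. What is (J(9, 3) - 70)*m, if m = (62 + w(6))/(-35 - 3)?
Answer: 2065/19 ≈ 108.68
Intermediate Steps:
w(A) = -3 (w(A) = -2 + (-A)/A = -2 - 1 = -3)
m = -59/38 (m = (62 - 3)/(-35 - 3) = 59/(-38) = 59*(-1/38) = -59/38 ≈ -1.5526)
J(z, p) = 0 (J(z, p) = -0*(-2) = -4*0 = 0)
(J(9, 3) - 70)*m = (0 - 70)*(-59/38) = -70*(-59/38) = 2065/19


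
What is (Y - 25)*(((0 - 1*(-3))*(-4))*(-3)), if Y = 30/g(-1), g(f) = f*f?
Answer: 180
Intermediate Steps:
g(f) = f**2
Y = 30 (Y = 30/((-1)**2) = 30/1 = 30*1 = 30)
(Y - 25)*(((0 - 1*(-3))*(-4))*(-3)) = (30 - 25)*(((0 - 1*(-3))*(-4))*(-3)) = 5*(((0 + 3)*(-4))*(-3)) = 5*((3*(-4))*(-3)) = 5*(-12*(-3)) = 5*36 = 180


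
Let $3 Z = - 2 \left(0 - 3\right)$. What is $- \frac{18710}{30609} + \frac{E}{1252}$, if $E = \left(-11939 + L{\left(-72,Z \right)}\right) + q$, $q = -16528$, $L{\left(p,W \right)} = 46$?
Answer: $- \frac{893363309}{38322468} \approx -23.312$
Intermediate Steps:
$Z = 2$ ($Z = \frac{\left(-2\right) \left(0 - 3\right)}{3} = \frac{\left(-2\right) \left(-3\right)}{3} = \frac{1}{3} \cdot 6 = 2$)
$E = -28421$ ($E = \left(-11939 + 46\right) - 16528 = -11893 - 16528 = -28421$)
$- \frac{18710}{30609} + \frac{E}{1252} = - \frac{18710}{30609} - \frac{28421}{1252} = - \frac{893363309}{38322468}$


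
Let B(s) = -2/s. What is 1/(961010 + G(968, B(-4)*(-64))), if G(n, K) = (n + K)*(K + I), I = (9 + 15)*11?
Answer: 1/1178162 ≈ 8.4878e-7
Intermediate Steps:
I = 264 (I = 24*11 = 264)
G(n, K) = (264 + K)*(K + n) (G(n, K) = (n + K)*(K + 264) = (K + n)*(264 + K) = (264 + K)*(K + n))
1/(961010 + G(968, B(-4)*(-64))) = 1/(961010 + ((-2/(-4)*(-64))² + 264*(-2/(-4)*(-64)) + 264*968 + (-2/(-4)*(-64))*968)) = 1/(961010 + ((-2*(-¼)*(-64))² + 264*(-2*(-¼)*(-64)) + 255552 + (-2*(-¼)*(-64))*968)) = 1/(961010 + (((½)*(-64))² + 264*((½)*(-64)) + 255552 + ((½)*(-64))*968)) = 1/(961010 + ((-32)² + 264*(-32) + 255552 - 32*968)) = 1/(961010 + (1024 - 8448 + 255552 - 30976)) = 1/(961010 + 217152) = 1/1178162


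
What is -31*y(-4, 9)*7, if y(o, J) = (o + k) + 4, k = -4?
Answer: 868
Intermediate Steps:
y(o, J) = o (y(o, J) = (o - 4) + 4 = (-4 + o) + 4 = o)
-31*y(-4, 9)*7 = -31*(-4)*7 = 124*7 = 868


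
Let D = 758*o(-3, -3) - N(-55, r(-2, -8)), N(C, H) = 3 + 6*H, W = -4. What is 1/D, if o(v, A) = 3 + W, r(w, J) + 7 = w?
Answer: -1/707 ≈ -0.0014144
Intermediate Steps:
r(w, J) = -7 + w
o(v, A) = -1 (o(v, A) = 3 - 4 = -1)
D = -707 (D = 758*(-1) - (3 + 6*(-7 - 2)) = -758 - (3 + 6*(-9)) = -758 - (3 - 54) = -758 - 1*(-51) = -758 + 51 = -707)
1/D = 1/(-707) = -1/707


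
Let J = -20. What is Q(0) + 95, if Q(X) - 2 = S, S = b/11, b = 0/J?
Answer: 97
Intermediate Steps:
b = 0 (b = 0/(-20) = 0*(-1/20) = 0)
S = 0 (S = 0/11 = 0*(1/11) = 0)
Q(X) = 2 (Q(X) = 2 + 0 = 2)
Q(0) + 95 = 2 + 95 = 97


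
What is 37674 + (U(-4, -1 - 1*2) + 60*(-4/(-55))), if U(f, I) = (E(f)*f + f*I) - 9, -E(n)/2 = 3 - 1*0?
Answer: 414759/11 ≈ 37705.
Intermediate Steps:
E(n) = -6 (E(n) = -2*(3 - 1*0) = -2*(3 + 0) = -2*3 = -6)
U(f, I) = -9 - 6*f + I*f (U(f, I) = (-6*f + f*I) - 9 = (-6*f + I*f) - 9 = -9 - 6*f + I*f)
37674 + (U(-4, -1 - 1*2) + 60*(-4/(-55))) = 37674 + ((-9 - 6*(-4) + (-1 - 1*2)*(-4)) + 60*(-4/(-55))) = 37674 + ((-9 + 24 + (-1 - 2)*(-4)) + 60*(-4*(-1/55))) = 37674 + ((-9 + 24 - 3*(-4)) + 60*(4/55)) = 37674 + ((-9 + 24 + 12) + 48/11) = 37674 + (27 + 48/11) = 37674 + 345/11 = 414759/11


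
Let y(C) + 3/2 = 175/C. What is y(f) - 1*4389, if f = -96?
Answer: -421663/96 ≈ -4392.3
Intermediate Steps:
y(C) = -3/2 + 175/C
y(f) - 1*4389 = (-3/2 + 175/(-96)) - 1*4389 = (-3/2 + 175*(-1/96)) - 4389 = (-3/2 - 175/96) - 4389 = -319/96 - 4389 = -421663/96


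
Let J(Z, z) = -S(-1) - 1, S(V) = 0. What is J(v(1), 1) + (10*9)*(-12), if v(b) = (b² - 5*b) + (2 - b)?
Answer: -1081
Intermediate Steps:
v(b) = 2 + b² - 6*b
J(Z, z) = -1 (J(Z, z) = -1*0 - 1 = 0 - 1 = -1)
J(v(1), 1) + (10*9)*(-12) = -1 + (10*9)*(-12) = -1 + 90*(-12) = -1 - 1080 = -1081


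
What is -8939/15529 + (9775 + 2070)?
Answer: 183932066/15529 ≈ 11844.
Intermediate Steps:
-8939/15529 + (9775 + 2070) = -8939*1/15529 + 11845 = -8939/15529 + 11845 = 183932066/15529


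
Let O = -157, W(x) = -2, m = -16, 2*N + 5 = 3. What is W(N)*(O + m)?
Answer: 346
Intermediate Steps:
N = -1 (N = -5/2 + (½)*3 = -5/2 + 3/2 = -1)
W(N)*(O + m) = -2*(-157 - 16) = -2*(-173) = 346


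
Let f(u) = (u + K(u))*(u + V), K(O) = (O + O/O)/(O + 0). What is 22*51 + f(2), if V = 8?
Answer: 1157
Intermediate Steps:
K(O) = (1 + O)/O (K(O) = (O + 1)/O = (1 + O)/O)
f(u) = (8 + u)*(u + (1 + u)/u) (f(u) = (u + (1 + u)/u)*(u + 8) = (u + (1 + u)/u)*(8 + u) = (8 + u)*(u + (1 + u)/u))
22*51 + f(2) = 22*51 + (9 + 2**2 + 8/2 + 9*2) = 1122 + (9 + 4 + 8*(1/2) + 18) = 1122 + (9 + 4 + 4 + 18) = 1122 + 35 = 1157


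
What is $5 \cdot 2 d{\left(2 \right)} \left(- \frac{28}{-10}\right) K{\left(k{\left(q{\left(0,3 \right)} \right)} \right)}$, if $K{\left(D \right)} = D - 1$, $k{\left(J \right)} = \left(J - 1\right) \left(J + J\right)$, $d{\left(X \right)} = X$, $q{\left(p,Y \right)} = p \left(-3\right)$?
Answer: $-56$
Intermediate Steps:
$q{\left(p,Y \right)} = - 3 p$
$k{\left(J \right)} = 2 J \left(-1 + J\right)$ ($k{\left(J \right)} = \left(-1 + J\right) 2 J = 2 J \left(-1 + J\right)$)
$K{\left(D \right)} = -1 + D$
$5 \cdot 2 d{\left(2 \right)} \left(- \frac{28}{-10}\right) K{\left(k{\left(q{\left(0,3 \right)} \right)} \right)} = 5 \cdot 2 \cdot 2 \left(- \frac{28}{-10}\right) \left(-1 + 2 \left(\left(-3\right) 0\right) \left(-1 - 0\right)\right) = 10 \cdot 2 \left(\left(-28\right) \left(- \frac{1}{10}\right)\right) \left(-1 + 2 \cdot 0 \left(-1 + 0\right)\right) = 20 \cdot \frac{14}{5} \left(-1 + 2 \cdot 0 \left(-1\right)\right) = 56 \left(-1 + 0\right) = 56 \left(-1\right) = -56$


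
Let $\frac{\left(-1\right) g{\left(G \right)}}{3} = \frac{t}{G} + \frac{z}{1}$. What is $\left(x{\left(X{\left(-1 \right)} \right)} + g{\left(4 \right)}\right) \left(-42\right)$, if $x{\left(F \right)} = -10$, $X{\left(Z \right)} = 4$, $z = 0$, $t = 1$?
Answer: $\frac{903}{2} \approx 451.5$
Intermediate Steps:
$g{\left(G \right)} = - \frac{3}{G}$ ($g{\left(G \right)} = - 3 \left(1 \frac{1}{G} + \frac{0}{1}\right) = - 3 \left(\frac{1}{G} + 0 \cdot 1\right) = - 3 \left(\frac{1}{G} + 0\right) = - \frac{3}{G}$)
$\left(x{\left(X{\left(-1 \right)} \right)} + g{\left(4 \right)}\right) \left(-42\right) = \left(-10 - \frac{3}{4}\right) \left(-42\right) = \left(- \frac{43}{4}\right) \left(-42\right) = \frac{903}{2}$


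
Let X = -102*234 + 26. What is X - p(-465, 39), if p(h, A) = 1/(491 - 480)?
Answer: -262263/11 ≈ -23842.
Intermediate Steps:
p(h, A) = 1/11
X = -23842 (X = -23868 + 26 = -23842)
X - p(-465, 39) = -23842 - 1*1/11 = -23842 - 1/11 = -262263/11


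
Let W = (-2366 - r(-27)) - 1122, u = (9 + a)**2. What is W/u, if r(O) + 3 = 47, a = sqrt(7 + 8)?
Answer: -3532/(9 + sqrt(15))**2 ≈ -21.314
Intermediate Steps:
a = sqrt(15) ≈ 3.8730
r(O) = 44 (r(O) = -3 + 47 = 44)
u = (9 + sqrt(15))**2 ≈ 165.71
W = -3532 (W = (-2366 - 1*44) - 1122 = (-2366 - 44) - 1122 = -2410 - 1122 = -3532)
W/u = -3532/(9 + sqrt(15))**2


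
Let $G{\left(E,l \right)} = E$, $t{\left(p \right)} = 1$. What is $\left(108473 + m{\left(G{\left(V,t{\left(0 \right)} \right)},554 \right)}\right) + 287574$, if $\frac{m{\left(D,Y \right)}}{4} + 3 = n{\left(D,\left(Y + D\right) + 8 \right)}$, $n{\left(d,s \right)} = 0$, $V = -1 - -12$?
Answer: $396035$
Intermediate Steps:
$V = 11$ ($V = -1 + 12 = 11$)
$m{\left(D,Y \right)} = -12$ ($m{\left(D,Y \right)} = -12 + 4 \cdot 0 = -12 + 0 = -12$)
$\left(108473 + m{\left(G{\left(V,t{\left(0 \right)} \right)},554 \right)}\right) + 287574 = \left(108473 - 12\right) + 287574 = 108461 + 287574 = 396035$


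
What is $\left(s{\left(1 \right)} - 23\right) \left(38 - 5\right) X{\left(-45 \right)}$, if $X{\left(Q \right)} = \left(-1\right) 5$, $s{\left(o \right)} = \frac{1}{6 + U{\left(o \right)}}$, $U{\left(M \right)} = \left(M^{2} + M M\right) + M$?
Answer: $\frac{11330}{3} \approx 3776.7$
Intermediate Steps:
$U{\left(M \right)} = M + 2 M^{2}$ ($U{\left(M \right)} = \left(M^{2} + M^{2}\right) + M = 2 M^{2} + M = M + 2 M^{2}$)
$s{\left(o \right)} = \frac{1}{6 + o \left(1 + 2 o\right)}$
$X{\left(Q \right)} = -5$
$\left(s{\left(1 \right)} - 23\right) \left(38 - 5\right) X{\left(-45 \right)} = \left(\frac{1}{6 + 1 \left(1 + 2 \cdot 1\right)} - 23\right) \left(38 - 5\right) \left(-5\right) = \left(\frac{1}{6 + 1 \left(1 + 2\right)} - 23\right) 33 \left(-5\right) = \left(\frac{1}{6 + 1 \cdot 3} - 23\right) 33 \left(-5\right) = \left(\frac{1}{6 + 3} - 23\right) 33 \left(-5\right) = \left(\frac{1}{9} - 23\right) 33 \left(-5\right) = \left(- \frac{206}{9}\right) 33 \left(-5\right) = \left(- \frac{2266}{3}\right) \left(-5\right) = \frac{11330}{3}$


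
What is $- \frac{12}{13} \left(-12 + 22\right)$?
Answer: $- \frac{120}{13} \approx -9.2308$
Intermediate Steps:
$- \frac{12}{13} \left(-12 + 22\right) = \left(-12\right) \frac{1}{13} \cdot 10 = \left(- \frac{12}{13}\right) 10 = - \frac{120}{13}$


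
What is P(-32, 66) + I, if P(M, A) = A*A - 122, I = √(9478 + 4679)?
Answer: 4234 + 33*√13 ≈ 4353.0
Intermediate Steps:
I = 33*√13 (I = √14157 = 33*√13 ≈ 118.98)
P(M, A) = -122 + A² (P(M, A) = A² - 122 = -122 + A²)
P(-32, 66) + I = (-122 + 66²) + 33*√13 = (-122 + 4356) + 33*√13 = 4234 + 33*√13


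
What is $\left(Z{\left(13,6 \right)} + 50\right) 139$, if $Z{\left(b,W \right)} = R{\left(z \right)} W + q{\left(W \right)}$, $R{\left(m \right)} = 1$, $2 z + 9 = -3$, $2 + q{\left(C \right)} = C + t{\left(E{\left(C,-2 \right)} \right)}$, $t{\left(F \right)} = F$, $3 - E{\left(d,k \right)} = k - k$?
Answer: $8757$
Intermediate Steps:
$E{\left(d,k \right)} = 3$ ($E{\left(d,k \right)} = 3 - \left(k - k\right) = 3 - 0 = 3 + 0 = 3$)
$q{\left(C \right)} = 1 + C$ ($q{\left(C \right)} = -2 + \left(C + 3\right) = -2 + \left(3 + C\right) = 1 + C$)
$z = -6$ ($z = - \frac{9}{2} + \frac{1}{2} \left(-3\right) = - \frac{9}{2} - \frac{3}{2} = -6$)
$Z{\left(b,W \right)} = 1 + 2 W$ ($Z{\left(b,W \right)} = 1 W + \left(1 + W\right) = W + \left(1 + W\right) = 1 + 2 W$)
$\left(Z{\left(13,6 \right)} + 50\right) 139 = \left(\left(1 + 2 \cdot 6\right) + 50\right) 139 = \left(\left(1 + 12\right) + 50\right) 139 = \left(13 + 50\right) 139 = 63 \cdot 139 = 8757$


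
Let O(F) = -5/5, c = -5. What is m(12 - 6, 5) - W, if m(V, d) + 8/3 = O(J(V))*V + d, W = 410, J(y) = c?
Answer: -1241/3 ≈ -413.67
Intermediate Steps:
J(y) = -5
O(F) = -1 (O(F) = -5*⅕ = -1)
m(V, d) = -8/3 + d - V (m(V, d) = -8/3 + (-V + d) = -8/3 + (d - V) = -8/3 + d - V)
m(12 - 6, 5) - W = (-8/3 + 5 - (12 - 6)) - 1*410 = (-8/3 + 5 - 1*6) - 410 = (-8/3 + 5 - 6) - 410 = -11/3 - 410 = -1241/3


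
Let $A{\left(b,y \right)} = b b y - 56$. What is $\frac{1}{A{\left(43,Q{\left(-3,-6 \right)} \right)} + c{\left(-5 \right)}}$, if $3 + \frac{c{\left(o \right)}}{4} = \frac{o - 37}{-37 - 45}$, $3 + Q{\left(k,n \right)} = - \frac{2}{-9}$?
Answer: $- \frac{369}{1919561} \approx -0.00019223$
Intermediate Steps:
$Q{\left(k,n \right)} = - \frac{25}{9}$ ($Q{\left(k,n \right)} = -3 - \frac{2}{-9} = -3 - - \frac{2}{9} = -3 + \frac{2}{9} = - \frac{25}{9}$)
$A{\left(b,y \right)} = -56 + y b^{2}$ ($A{\left(b,y \right)} = b^{2} y - 56 = y b^{2} - 56 = -56 + y b^{2}$)
$c{\left(o \right)} = - \frac{418}{41} - \frac{2 o}{41}$ ($c{\left(o \right)} = -12 + 4 \frac{o - 37}{-37 - 45} = -12 + 4 \frac{-37 + o}{-82} = -12 + 4 \left(-37 + o\right) \left(- \frac{1}{82}\right) = -12 + 4 \left(\frac{37}{82} - \frac{o}{82}\right) = -12 - \left(- \frac{74}{41} + \frac{2 o}{41}\right) = - \frac{418}{41} - \frac{2 o}{41}$)
$\frac{1}{A{\left(43,Q{\left(-3,-6 \right)} \right)} + c{\left(-5 \right)}} = \frac{1}{\left(-56 - \frac{25 \cdot 43^{2}}{9}\right) - \frac{408}{41}} = \frac{1}{\left(-56 - \frac{46225}{9}\right) + \left(- \frac{418}{41} + \frac{10}{41}\right)} = \frac{1}{\left(-56 - \frac{46225}{9}\right) - \frac{408}{41}} = \frac{1}{- \frac{46729}{9} - \frac{408}{41}} = \frac{1}{- \frac{1919561}{369}} = - \frac{369}{1919561}$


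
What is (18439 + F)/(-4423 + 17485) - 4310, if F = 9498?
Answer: -8038469/1866 ≈ -4307.9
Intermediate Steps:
(18439 + F)/(-4423 + 17485) - 4310 = (18439 + 9498)/(-4423 + 17485) - 4310 = 27937/13062 - 4310 = 27937*(1/13062) - 4310 = 3991/1866 - 4310 = -8038469/1866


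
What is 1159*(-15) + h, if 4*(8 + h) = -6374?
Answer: -37973/2 ≈ -18987.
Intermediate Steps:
h = -3203/2 (h = -8 + (¼)*(-6374) = -8 - 3187/2 = -3203/2 ≈ -1601.5)
1159*(-15) + h = 1159*(-15) - 3203/2 = -17385 - 3203/2 = -37973/2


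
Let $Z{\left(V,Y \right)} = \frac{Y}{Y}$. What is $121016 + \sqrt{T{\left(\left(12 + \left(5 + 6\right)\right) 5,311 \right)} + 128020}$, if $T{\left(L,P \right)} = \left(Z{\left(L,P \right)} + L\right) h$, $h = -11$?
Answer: $121016 + 2 \sqrt{31686} \approx 1.2137 \cdot 10^{5}$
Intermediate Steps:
$Z{\left(V,Y \right)} = 1$
$T{\left(L,P \right)} = -11 - 11 L$ ($T{\left(L,P \right)} = \left(1 + L\right) \left(-11\right) = -11 - 11 L$)
$121016 + \sqrt{T{\left(\left(12 + \left(5 + 6\right)\right) 5,311 \right)} + 128020} = 121016 + \sqrt{\left(-11 - 11 \left(12 + \left(5 + 6\right)\right) 5\right) + 128020} = 121016 + \sqrt{\left(-11 - 11 \left(12 + 11\right) 5\right) + 128020} = 121016 + \sqrt{\left(-11 - 11 \cdot 23 \cdot 5\right) + 128020} = 121016 + \sqrt{\left(-11 - 1265\right) + 128020} = 121016 + \sqrt{-1276 + 128020} = 121016 + \sqrt{126744} = 121016 + 2 \sqrt{31686}$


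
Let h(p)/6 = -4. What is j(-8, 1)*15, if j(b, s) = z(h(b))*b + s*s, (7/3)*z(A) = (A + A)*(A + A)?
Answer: -829335/7 ≈ -1.1848e+5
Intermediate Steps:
h(p) = -24 (h(p) = 6*(-4) = -24)
z(A) = 12*A²/7 (z(A) = 3*((A + A)*(A + A))/7 = 3*((2*A)*(2*A))/7 = 3*(4*A²)/7 = 12*A²/7)
j(b, s) = s² + 6912*b/7 (j(b, s) = ((12/7)*(-24)²)*b + s*s = ((12/7)*576)*b + s² = 6912*b/7 + s² = s² + 6912*b/7)
j(-8, 1)*15 = (1² + (6912/7)*(-8))*15 = (1 - 55296/7)*15 = -55289/7*15 = -829335/7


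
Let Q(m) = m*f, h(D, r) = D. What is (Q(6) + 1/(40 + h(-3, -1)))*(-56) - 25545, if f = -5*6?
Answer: -572261/37 ≈ -15467.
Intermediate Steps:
f = -30
Q(m) = -30*m (Q(m) = m*(-30) = -30*m)
(Q(6) + 1/(40 + h(-3, -1)))*(-56) - 25545 = (-30*6 + 1/(40 - 3))*(-56) - 25545 = (-180 + 1/37)*(-56) - 25545 = -6659/37*(-56) - 25545 = 372904/37 - 25545 = -572261/37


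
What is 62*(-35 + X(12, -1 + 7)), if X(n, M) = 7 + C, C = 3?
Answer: -1550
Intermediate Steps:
X(n, M) = 10 (X(n, M) = 7 + 3 = 10)
62*(-35 + X(12, -1 + 7)) = 62*(-35 + 10) = 62*(-25) = -1550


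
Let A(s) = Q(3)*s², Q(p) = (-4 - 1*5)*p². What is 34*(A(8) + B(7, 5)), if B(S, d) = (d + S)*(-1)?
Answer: -176664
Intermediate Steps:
B(S, d) = -S - d (B(S, d) = (S + d)*(-1) = -S - d)
Q(p) = -9*p² (Q(p) = (-4 - 5)*p² = -9*p²)
A(s) = -81*s² (A(s) = (-9*3²)*s² = (-9*9)*s² = -81*s²)
34*(A(8) + B(7, 5)) = 34*(-81*8² + (-1*7 - 1*5)) = 34*(-81*64 + (-7 - 5)) = 34*(-5184 - 12) = 34*(-5196) = -176664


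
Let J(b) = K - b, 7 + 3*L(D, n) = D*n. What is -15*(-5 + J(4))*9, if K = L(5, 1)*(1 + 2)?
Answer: 1485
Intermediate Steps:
L(D, n) = -7/3 + D*n/3 (L(D, n) = -7/3 + (D*n)/3 = -7/3 + D*n/3)
K = -2 (K = (-7/3 + (⅓)*5*1)*(1 + 2) = (-7/3 + 5/3)*3 = -⅔*3 = -2)
J(b) = -2 - b
-15*(-5 + J(4))*9 = -15*(-5 + (-2 - 1*4))*9 = -15*(-5 + (-2 - 4))*9 = -15*(-5 - 6)*9 = -(-165)*9 = -15*(-99) = 1485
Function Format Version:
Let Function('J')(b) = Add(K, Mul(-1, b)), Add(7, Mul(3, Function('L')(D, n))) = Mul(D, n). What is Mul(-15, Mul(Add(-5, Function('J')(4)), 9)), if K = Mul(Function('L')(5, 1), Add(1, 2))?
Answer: 1485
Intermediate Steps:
Function('L')(D, n) = Add(Rational(-7, 3), Mul(Rational(1, 3), D, n)) (Function('L')(D, n) = Add(Rational(-7, 3), Mul(Rational(1, 3), Mul(D, n))) = Add(Rational(-7, 3), Mul(Rational(1, 3), D, n)))
K = -2 (K = Mul(Add(Rational(-7, 3), Mul(Rational(1, 3), 5, 1)), Add(1, 2)) = Mul(Add(Rational(-7, 3), Rational(5, 3)), 3) = Mul(Rational(-2, 3), 3) = -2)
Function('J')(b) = Add(-2, Mul(-1, b))
Mul(-15, Mul(Add(-5, Function('J')(4)), 9)) = Mul(-15, Mul(Add(-5, Add(-2, Mul(-1, 4))), 9)) = Mul(-15, Mul(Add(-5, Add(-2, -4)), 9)) = Mul(-15, Mul(Add(-5, -6), 9)) = Mul(-15, Mul(-11, 9)) = Mul(-15, -99) = 1485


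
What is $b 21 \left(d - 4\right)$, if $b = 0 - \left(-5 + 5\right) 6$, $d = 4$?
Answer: $0$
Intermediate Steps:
$b = 0$ ($b = 0 - 0 \cdot 6 = 0 - 0 = 0 + 0 = 0$)
$b 21 \left(d - 4\right) = 0 \cdot 21 \left(4 - 4\right) = 0 \left(4 - 4\right) = 0 \cdot 0 = 0$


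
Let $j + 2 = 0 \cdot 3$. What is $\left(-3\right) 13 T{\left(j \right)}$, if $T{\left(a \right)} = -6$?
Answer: $234$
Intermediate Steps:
$j = -2$ ($j = -2 + 0 \cdot 3 = -2 + 0 = -2$)
$\left(-3\right) 13 T{\left(j \right)} = \left(-3\right) 13 \left(-6\right) = \left(-39\right) \left(-6\right) = 234$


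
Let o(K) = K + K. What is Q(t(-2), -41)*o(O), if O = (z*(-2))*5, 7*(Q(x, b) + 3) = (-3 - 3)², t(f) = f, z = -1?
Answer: 300/7 ≈ 42.857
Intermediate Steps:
Q(x, b) = 15/7 (Q(x, b) = -3 + (-3 - 3)²/7 = -3 + (⅐)*(-6)² = -3 + (⅐)*36 = -3 + 36/7 = 15/7)
O = 10 (O = -1*(-2)*5 = 2*5 = 10)
o(K) = 2*K
Q(t(-2), -41)*o(O) = 15*(2*10)/7 = (15/7)*20 = 300/7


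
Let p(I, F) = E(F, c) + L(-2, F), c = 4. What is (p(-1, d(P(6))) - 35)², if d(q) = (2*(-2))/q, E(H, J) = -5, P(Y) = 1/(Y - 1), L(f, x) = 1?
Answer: 1521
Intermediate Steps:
P(Y) = 1/(-1 + Y)
d(q) = -4/q
p(I, F) = -4 (p(I, F) = -5 + 1 = -4)
(p(-1, d(P(6))) - 35)² = (-4 - 35)² = (-39)² = 1521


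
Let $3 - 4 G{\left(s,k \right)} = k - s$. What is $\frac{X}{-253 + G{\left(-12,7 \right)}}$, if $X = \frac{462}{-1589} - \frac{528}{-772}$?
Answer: $- \frac{17226}{11259427} \approx -0.0015299$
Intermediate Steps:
$G{\left(s,k \right)} = \frac{3}{4} - \frac{k}{4} + \frac{s}{4}$ ($G{\left(s,k \right)} = \frac{3}{4} - \frac{k - s}{4} = \frac{3}{4} - \left(- \frac{s}{4} + \frac{k}{4}\right) = \frac{3}{4} - \frac{k}{4} + \frac{s}{4}$)
$X = \frac{17226}{43811}$ ($X = 462 \left(- \frac{1}{1589}\right) - - \frac{132}{193} = - \frac{66}{227} + \frac{132}{193} = \frac{17226}{43811} \approx 0.39319$)
$\frac{X}{-253 + G{\left(-12,7 \right)}} = \frac{1}{-253 + \left(\frac{3}{4} - \frac{7}{4} + \frac{1}{4} \left(-12\right)\right)} \frac{17226}{43811} = \frac{1}{-253 - 4} \cdot \frac{17226}{43811} = \frac{1}{-257} \cdot \frac{17226}{43811} = \left(- \frac{1}{257}\right) \frac{17226}{43811} = - \frac{17226}{11259427}$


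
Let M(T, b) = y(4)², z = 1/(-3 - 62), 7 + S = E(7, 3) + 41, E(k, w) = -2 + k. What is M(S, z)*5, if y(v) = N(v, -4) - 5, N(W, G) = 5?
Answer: 0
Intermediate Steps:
S = 39 (S = -7 + ((-2 + 7) + 41) = -7 + (5 + 41) = -7 + 46 = 39)
y(v) = 0 (y(v) = 5 - 5 = 0)
z = -1/65 (z = 1/(-65) = -1/65 ≈ -0.015385)
M(T, b) = 0 (M(T, b) = 0² = 0)
M(S, z)*5 = 0*5 = 0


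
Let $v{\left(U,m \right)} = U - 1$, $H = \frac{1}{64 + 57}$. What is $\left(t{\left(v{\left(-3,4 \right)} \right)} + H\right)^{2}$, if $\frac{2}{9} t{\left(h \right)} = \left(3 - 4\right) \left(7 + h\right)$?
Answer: $\frac{10660225}{58564} \approx 182.03$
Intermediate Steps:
$H = \frac{1}{121} \approx 0.0082645$
$v{\left(U,m \right)} = -1 + U$ ($v{\left(U,m \right)} = U - 1 = -1 + U$)
$t{\left(h \right)} = - \frac{63}{2} - \frac{9 h}{2}$ ($t{\left(h \right)} = \frac{9 \left(3 - 4\right) \left(7 + h\right)}{2} = \frac{9 \left(- (7 + h)\right)}{2} = \frac{9 \left(-7 - h\right)}{2} = - \frac{63}{2} - \frac{9 h}{2}$)
$\left(t{\left(v{\left(-3,4 \right)} \right)} + H\right)^{2} = \left(\left(- \frac{63}{2} - \frac{9 \left(-1 - 3\right)}{2}\right) + \frac{1}{121}\right)^{2} = \left(\left(- \frac{63}{2} - -18\right) + \frac{1}{121}\right)^{2} = \left(\left(- \frac{63}{2} + 18\right) + \frac{1}{121}\right)^{2} = \left(- \frac{27}{2} + \frac{1}{121}\right)^{2} = \left(- \frac{3265}{242}\right)^{2} = \frac{10660225}{58564}$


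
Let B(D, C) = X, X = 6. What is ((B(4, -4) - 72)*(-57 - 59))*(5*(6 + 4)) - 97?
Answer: 382703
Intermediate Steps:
B(D, C) = 6
((B(4, -4) - 72)*(-57 - 59))*(5*(6 + 4)) - 97 = ((6 - 72)*(-57 - 59))*(5*(6 + 4)) - 97 = (-66*(-116))*(5*10) - 97 = 7656*50 - 97 = 382800 - 97 = 382703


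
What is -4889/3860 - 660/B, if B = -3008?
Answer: -759907/725680 ≈ -1.0472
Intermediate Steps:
-4889/3860 - 660/B = -4889/3860 - 660/(-3008) = -4889*1/3860 - 660*(-1/3008) = -4889/3860 + 165/752 = -759907/725680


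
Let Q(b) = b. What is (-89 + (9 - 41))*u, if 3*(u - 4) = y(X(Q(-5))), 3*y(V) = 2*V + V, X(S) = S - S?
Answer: -484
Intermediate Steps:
X(S) = 0
y(V) = V (y(V) = (2*V + V)/3 = (3*V)/3 = V)
u = 4 (u = 4 + (⅓)*0 = 4 + 0 = 4)
(-89 + (9 - 41))*u = (-89 + (9 - 41))*4 = (-89 - 32)*4 = -121*4 = -484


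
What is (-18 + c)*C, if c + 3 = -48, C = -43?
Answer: 2967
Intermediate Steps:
c = -51 (c = -3 - 48 = -51)
(-18 + c)*C = (-18 - 51)*(-43) = -69*(-43) = 2967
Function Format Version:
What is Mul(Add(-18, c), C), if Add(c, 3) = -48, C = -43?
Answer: 2967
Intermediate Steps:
c = -51 (c = Add(-3, -48) = -51)
Mul(Add(-18, c), C) = Mul(Add(-18, -51), -43) = Mul(-69, -43) = 2967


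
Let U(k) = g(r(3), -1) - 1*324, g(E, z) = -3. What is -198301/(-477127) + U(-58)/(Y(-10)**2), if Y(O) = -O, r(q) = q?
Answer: -136190429/47712700 ≈ -2.8544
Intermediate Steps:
U(k) = -327 (U(k) = -3 - 1*324 = -3 - 324 = -327)
-198301/(-477127) + U(-58)/(Y(-10)**2) = -198301/(-477127) - 327/((-1*(-10))**2) = -198301*(-1/477127) - 327/(10**2) = 198301/477127 - 327/100 = -136190429/47712700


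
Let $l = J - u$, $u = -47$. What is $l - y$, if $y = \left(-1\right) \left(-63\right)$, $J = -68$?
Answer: $-84$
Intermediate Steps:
$y = 63$
$l = -21$ ($l = -68 - -47 = -68 + 47 = -21$)
$l - y = -21 - 63 = -84$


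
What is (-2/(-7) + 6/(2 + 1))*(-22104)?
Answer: -353664/7 ≈ -50523.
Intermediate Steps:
(-2/(-7) + 6/(2 + 1))*(-22104) = (-2*(-⅐) + 6/3)*(-22104) = (2/7 + 6*(⅓))*(-22104) = (2/7 + 2)*(-22104) = (16/7)*(-22104) = -353664/7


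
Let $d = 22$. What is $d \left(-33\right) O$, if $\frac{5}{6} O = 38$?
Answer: $- \frac{165528}{5} \approx -33106.0$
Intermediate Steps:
$O = \frac{228}{5}$ ($O = \frac{6}{5} \cdot 38 = \frac{228}{5} \approx 45.6$)
$d \left(-33\right) O = 22 \left(-33\right) \frac{228}{5} = \left(-726\right) \frac{228}{5} = - \frac{165528}{5}$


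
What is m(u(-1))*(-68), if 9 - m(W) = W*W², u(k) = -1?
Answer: -680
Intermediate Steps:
m(W) = 9 - W³ (m(W) = 9 - W*W² = 9 - W³)
m(u(-1))*(-68) = (9 - 1*(-1)³)*(-68) = (9 - 1*(-1))*(-68) = (9 + 1)*(-68) = 10*(-68) = -680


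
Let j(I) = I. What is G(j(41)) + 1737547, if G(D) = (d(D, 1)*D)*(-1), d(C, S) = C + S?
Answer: 1735825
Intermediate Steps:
G(D) = -D*(1 + D) (G(D) = ((D + 1)*D)*(-1) = ((1 + D)*D)*(-1) = (D*(1 + D))*(-1) = -D*(1 + D))
G(j(41)) + 1737547 = -1*41*(1 + 41) + 1737547 = -1*41*42 + 1737547 = -1722 + 1737547 = 1735825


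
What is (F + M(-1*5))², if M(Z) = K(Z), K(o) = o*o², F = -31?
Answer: 24336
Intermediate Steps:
K(o) = o³
M(Z) = Z³
(F + M(-1*5))² = (-31 + (-1*5)³)² = (-31 + (-5)³)² = (-31 - 125)² = (-156)² = 24336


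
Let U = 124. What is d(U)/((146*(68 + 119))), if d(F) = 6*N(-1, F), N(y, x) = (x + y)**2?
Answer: 45387/13651 ≈ 3.3248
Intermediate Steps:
d(F) = 6*(-1 + F)**2 (d(F) = 6*(F - 1)**2 = 6*(-1 + F)**2)
d(U)/((146*(68 + 119))) = (6*(-1 + 124)**2)/((146*(68 + 119))) = (6*123**2)/((146*187)) = (6*15129)/27302 = 90774*(1/27302) = 45387/13651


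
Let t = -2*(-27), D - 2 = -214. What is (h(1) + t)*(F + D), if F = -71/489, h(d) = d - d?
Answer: -1867302/163 ≈ -11456.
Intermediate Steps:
D = -212 (D = 2 - 214 = -212)
h(d) = 0
t = 54
F = -71/489 (F = -71*1/489 = -71/489 ≈ -0.14519)
(h(1) + t)*(F + D) = (0 + 54)*(-71/489 - 212) = 54*(-103739/489) = -1867302/163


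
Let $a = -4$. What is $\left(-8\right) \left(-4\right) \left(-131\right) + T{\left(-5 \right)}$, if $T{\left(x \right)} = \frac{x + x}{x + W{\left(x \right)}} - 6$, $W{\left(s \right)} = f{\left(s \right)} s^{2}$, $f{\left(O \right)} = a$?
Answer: $- \frac{88156}{21} \approx -4197.9$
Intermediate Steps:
$f{\left(O \right)} = -4$
$W{\left(s \right)} = - 4 s^{2}$
$T{\left(x \right)} = -6 + \frac{2 x}{x - 4 x^{2}}$ ($T{\left(x \right)} = \frac{x + x}{x - 4 x^{2}} - 6 = \frac{2 x}{x - 4 x^{2}} - 6 = -6 + \frac{2 x}{x - 4 x^{2}}$)
$\left(-8\right) \left(-4\right) \left(-131\right) + T{\left(-5 \right)} = \left(-8\right) \left(-4\right) \left(-131\right) + \frac{4 \left(-1 + 6 \left(-5\right)\right)}{1 - -20} = 32 \left(-131\right) + \frac{4 \left(-1 - 30\right)}{1 + 20} = -4192 + 4 \cdot \frac{1}{21} \left(-31\right) = -4192 - \frac{124}{21} = - \frac{88156}{21}$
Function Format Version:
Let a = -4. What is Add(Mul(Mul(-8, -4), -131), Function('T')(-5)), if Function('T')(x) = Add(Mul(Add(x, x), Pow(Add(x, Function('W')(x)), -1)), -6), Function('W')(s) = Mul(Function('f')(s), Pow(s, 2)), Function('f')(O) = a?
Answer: Rational(-88156, 21) ≈ -4197.9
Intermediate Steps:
Function('f')(O) = -4
Function('W')(s) = Mul(-4, Pow(s, 2))
Function('T')(x) = Add(-6, Mul(2, x, Pow(Add(x, Mul(-4, Pow(x, 2))), -1))) (Function('T')(x) = Add(Mul(Add(x, x), Pow(Add(x, Mul(-4, Pow(x, 2))), -1)), -6) = Add(Mul(Mul(2, x), Pow(Add(x, Mul(-4, Pow(x, 2))), -1)), -6) = Add(Mul(2, x, Pow(Add(x, Mul(-4, Pow(x, 2))), -1)), -6) = Add(-6, Mul(2, x, Pow(Add(x, Mul(-4, Pow(x, 2))), -1))))
Add(Mul(Mul(-8, -4), -131), Function('T')(-5)) = Add(Mul(Mul(-8, -4), -131), Mul(4, Pow(Add(1, Mul(-4, -5)), -1), Add(-1, Mul(6, -5)))) = Add(Mul(32, -131), Mul(4, Pow(Add(1, 20), -1), Add(-1, -30))) = Add(-4192, Mul(4, Pow(21, -1), -31)) = Add(-4192, Mul(4, Rational(1, 21), -31)) = Add(-4192, Rational(-124, 21)) = Rational(-88156, 21)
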